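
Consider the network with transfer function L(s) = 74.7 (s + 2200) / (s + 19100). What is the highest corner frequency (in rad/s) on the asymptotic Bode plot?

Break frequencies occur at each pole and zero magnitude: 2200 rad/s, 19100 rad/s.
The highest is 19100 rad/s.

19100 rad/s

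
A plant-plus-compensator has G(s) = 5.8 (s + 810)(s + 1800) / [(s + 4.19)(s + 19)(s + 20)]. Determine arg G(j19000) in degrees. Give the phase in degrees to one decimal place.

-97.7°

∠(j19000 + 810) = arctan(19000/810) = 87.56°
∠(j19000 + 1800) = arctan(19000/1800) = 84.59°
∠(j19000 + 4.19) = arctan(19000/4.19) = 89.99°
∠(j19000 + 19) = arctan(19000/19) = 89.94°
∠(j19000 + 20) = arctan(19000/20) = 89.94°
∠G(j19000) = 87.56° + 84.59° − (89.99° + 89.94° + 89.94°) = -97.72°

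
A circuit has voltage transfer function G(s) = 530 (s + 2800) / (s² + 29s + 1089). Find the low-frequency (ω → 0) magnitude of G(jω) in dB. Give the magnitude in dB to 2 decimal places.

62.69 dB

G(0) = 530 × 2800 / 1089 = 1362.7
20 log₁₀(1362.7) = 62.688 dB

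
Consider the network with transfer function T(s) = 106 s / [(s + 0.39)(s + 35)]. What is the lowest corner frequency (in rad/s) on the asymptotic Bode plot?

Break frequencies occur at each pole and zero magnitude: 0.39 rad/s, 35 rad/s.
The lowest is 0.39 rad/s.

0.39 rad/s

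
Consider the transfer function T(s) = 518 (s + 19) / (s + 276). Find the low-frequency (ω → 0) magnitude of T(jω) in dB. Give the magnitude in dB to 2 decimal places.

31.04 dB

T(0) = 518 × 19 / 276 = 35.659
20 log₁₀(35.659) = 31.043 dB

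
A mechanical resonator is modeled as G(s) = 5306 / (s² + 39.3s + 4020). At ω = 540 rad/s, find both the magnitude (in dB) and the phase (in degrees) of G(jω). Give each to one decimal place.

|(j540)² + 39.3(j540) + 4020| = |-2.8758e+05 + j21222| = 2.884e+05
|G(j540)| = 5306 / 2.884e+05 = 0.0184
20 log₁₀(0.0184) = -34.70 dB
∠[(j540)² + 39.3(j540) + 4020] = ∠[-2.8758e+05 + j21222] = 175.78°
∠G(j540) = −175.78° = -175.78°

|G| = -34.7 dB, ∠G = -175.8°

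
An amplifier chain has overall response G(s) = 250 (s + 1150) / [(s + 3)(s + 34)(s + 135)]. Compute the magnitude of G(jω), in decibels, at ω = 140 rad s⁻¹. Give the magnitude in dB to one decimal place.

|j140 + 1150| = √(140² + 1150²) = 1158
|j140 + 3| = √(140² + 3²) = 140
|j140 + 34| = √(140² + 34²) = 144.1
|j140 + 135| = √(140² + 135²) = 194.5
|G(j140)| = 250 × 1158 / (140 × 144.1 × 194.5) = 0.073815
20 log₁₀(0.073815) = -22.64 dB

-22.6 dB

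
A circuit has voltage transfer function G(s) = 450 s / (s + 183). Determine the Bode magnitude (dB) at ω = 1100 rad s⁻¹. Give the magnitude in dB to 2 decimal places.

52.95 dB

|j1100| = 1100
|j1100 + 183| = √(1100² + 183²) = 1115
|G(j1100)| = 450 × 1100 / 1115 = 443.9
20 log₁₀(443.9) = 52.946 dB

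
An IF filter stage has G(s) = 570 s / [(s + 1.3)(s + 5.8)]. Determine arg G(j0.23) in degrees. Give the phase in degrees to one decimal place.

∠(j0.23) = 90.00°
∠(j0.23 + 1.3) = arctan(0.23/1.3) = 10.03°
∠(j0.23 + 5.8) = arctan(0.23/5.8) = 2.27°
∠G(j0.23) = 90.00° − (10.03° + 2.27°) = 77.70°

77.7°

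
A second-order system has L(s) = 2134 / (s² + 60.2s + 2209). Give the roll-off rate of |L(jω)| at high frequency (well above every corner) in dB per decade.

With 0 zeros and 2 poles, the high-frequency asymptotic slope is 20 × (0 − 2) = -40 dB/decade.

-40 dB/decade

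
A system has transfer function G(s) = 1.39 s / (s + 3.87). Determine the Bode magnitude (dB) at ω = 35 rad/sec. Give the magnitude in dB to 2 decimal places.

|j35| = 35
|j35 + 3.87| = √(35² + 3.87²) = 35.21
|G(j35)| = 1.39 × 35 / 35.21 = 1.3816
20 log₁₀(1.3816) = 2.808 dB

2.81 dB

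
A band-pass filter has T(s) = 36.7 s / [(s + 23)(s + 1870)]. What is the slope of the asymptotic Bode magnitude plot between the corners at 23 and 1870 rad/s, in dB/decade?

In this band the factors already past their corner are: 1 differentiator zero, pole at 23; net slope = 0 dB/decade.

0 dB/decade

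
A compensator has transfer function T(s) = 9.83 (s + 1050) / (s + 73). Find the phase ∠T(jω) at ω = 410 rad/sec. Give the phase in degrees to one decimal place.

∠(j410 + 1050) = arctan(410/1050) = 21.33°
∠(j410 + 73) = arctan(410/73) = 79.90°
∠T(j410) = 21.33° − 79.90° = -58.57°

-58.6°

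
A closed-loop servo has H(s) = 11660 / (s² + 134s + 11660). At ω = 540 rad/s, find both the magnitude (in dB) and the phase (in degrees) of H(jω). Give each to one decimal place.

|H| = -27.9 dB, ∠H = -165.5°

|(j540)² + 134(j540) + 11660| = |-2.7994e+05 + j72360| = 2.891e+05
|H(j540)| = 11660 / 2.891e+05 = 0.040326
20 log₁₀(0.040326) = -27.89 dB
∠[(j540)² + 134(j540) + 11660] = ∠[-2.7994e+05 + j72360] = 165.51°
∠H(j540) = −165.51° = -165.51°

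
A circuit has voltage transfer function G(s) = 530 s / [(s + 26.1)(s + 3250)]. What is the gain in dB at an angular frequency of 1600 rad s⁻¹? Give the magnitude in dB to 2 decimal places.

|j1600| = 1600
|j1600 + 26.1| = √(1600² + 26.1²) = 1600
|j1600 + 3250| = √(1600² + 3250²) = 3622
|G(j1600)| = 530 × 1600 / (1600 × 3622) = 0.14629
20 log₁₀(0.14629) = -16.696 dB

-16.70 dB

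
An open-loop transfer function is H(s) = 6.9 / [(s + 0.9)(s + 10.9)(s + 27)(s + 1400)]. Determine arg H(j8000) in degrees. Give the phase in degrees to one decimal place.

-349.8°

∠(j8000 + 0.9) = arctan(8000/0.9) = 89.99°
∠(j8000 + 10.9) = arctan(8000/10.9) = 89.92°
∠(j8000 + 27) = arctan(8000/27) = 89.81°
∠(j8000 + 1400) = arctan(8000/1400) = 80.07°
∠H(j8000) = − (89.99° + 89.92° + 89.81° + 80.07°) = -349.80°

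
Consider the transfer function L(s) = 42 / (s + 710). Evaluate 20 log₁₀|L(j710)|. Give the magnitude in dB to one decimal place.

-27.6 dB

|j710 + 710| = √(710² + 710²) = 1004
|L(j710)| = 42 / 1004 = 0.041829
20 log₁₀(0.041829) = -27.57 dB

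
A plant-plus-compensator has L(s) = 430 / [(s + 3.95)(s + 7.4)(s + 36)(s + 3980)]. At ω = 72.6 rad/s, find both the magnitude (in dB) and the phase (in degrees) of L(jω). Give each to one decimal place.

|j72.6 + 3.95| = √(72.6² + 3.95²) = 72.71
|j72.6 + 7.4| = √(72.6² + 7.4²) = 72.98
|j72.6 + 36| = √(72.6² + 36²) = 81.04
|j72.6 + 3980| = √(72.6² + 3980²) = 3981
|L(j72.6)| = 430 / (72.71 × 72.98 × 81.04 × 3981) = 2.5123e-07
20 log₁₀(2.5123e-07) = -132.00 dB
∠(j72.6 + 3.95) = arctan(72.6/3.95) = 86.89°
∠(j72.6 + 7.4) = arctan(72.6/7.4) = 84.18°
∠(j72.6 + 36) = arctan(72.6/36) = 63.62°
∠(j72.6 + 3980) = arctan(72.6/3980) = 1.05°
∠L(j72.6) = − (86.89° + 84.18° + 63.62° + 1.05°) = -235.74°

|L| = -132.0 dB, ∠L = -235.7°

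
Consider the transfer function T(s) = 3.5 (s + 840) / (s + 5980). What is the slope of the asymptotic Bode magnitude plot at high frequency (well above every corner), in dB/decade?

0 dB/decade

With 1 zero and 1 pole, the high-frequency asymptotic slope is 20 × (1 − 1) = 0 dB/decade.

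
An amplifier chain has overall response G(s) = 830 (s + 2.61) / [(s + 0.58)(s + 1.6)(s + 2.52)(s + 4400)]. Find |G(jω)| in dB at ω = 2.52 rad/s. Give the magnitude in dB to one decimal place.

|j2.52 + 2.61| = √(2.52² + 2.61²) = 3.628
|j2.52 + 0.58| = √(2.52² + 0.58²) = 2.586
|j2.52 + 1.6| = √(2.52² + 1.6²) = 2.985
|j2.52 + 2.52| = √(2.52² + 2.52²) = 3.564
|j2.52 + 4400| = √(2.52² + 4400²) = 4400
|G(j2.52)| = 830 × 3.628 / (2.586 × 2.985 × 3.564 × 4400) = 0.024878
20 log₁₀(0.024878) = -32.08 dB

-32.1 dB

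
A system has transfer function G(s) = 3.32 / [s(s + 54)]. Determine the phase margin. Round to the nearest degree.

Gain crossover: |G(jω)| = 1 at ω ≈ 0.0615 rad/s.
∠G(j0.0615) = −90° − arctan(0.0615/54) ≈ -90.07°
PM = 180° + (-90.07°) = 89.93°

90°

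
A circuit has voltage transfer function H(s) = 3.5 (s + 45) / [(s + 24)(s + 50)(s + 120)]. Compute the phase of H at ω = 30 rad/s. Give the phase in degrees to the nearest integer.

-63°

∠(j30 + 45) = arctan(30/45) = 33.69°
∠(j30 + 24) = arctan(30/24) = 51.34°
∠(j30 + 50) = arctan(30/50) = 30.96°
∠(j30 + 120) = arctan(30/120) = 14.04°
∠H(j30) = 33.69° − (51.34° + 30.96° + 14.04°) = -62.65°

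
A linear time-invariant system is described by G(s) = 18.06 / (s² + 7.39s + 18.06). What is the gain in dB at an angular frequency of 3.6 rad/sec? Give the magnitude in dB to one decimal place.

-3.5 dB

|(j3.6)² + 7.39(j3.6) + 18.06| = |5.1 + j26.604| = 27.09
|G(j3.6)| = 18.06 / 27.09 = 0.66671
20 log₁₀(0.66671) = -3.52 dB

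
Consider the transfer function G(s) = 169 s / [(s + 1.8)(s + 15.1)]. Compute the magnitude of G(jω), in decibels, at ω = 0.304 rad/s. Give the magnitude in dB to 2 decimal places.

|j0.304| = 0.304
|j0.304 + 1.8| = √(0.304² + 1.8²) = 1.825
|j0.304 + 15.1| = √(0.304² + 15.1²) = 15.1
|G(j0.304)| = 169 × 0.304 / (1.825 × 15.1) = 1.8634
20 log₁₀(1.8634) = 5.406 dB

5.41 dB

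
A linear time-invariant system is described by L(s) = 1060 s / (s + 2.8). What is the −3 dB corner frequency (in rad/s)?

For a single-pole high-pass, the −3 dB point is at the pole: ω = 2.8 rad/s.

2.8 rad/s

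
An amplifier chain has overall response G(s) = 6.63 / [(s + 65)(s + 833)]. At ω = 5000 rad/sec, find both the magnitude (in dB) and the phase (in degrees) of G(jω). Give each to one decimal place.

|j5000 + 65| = √(5000² + 65²) = 5000
|j5000 + 833| = √(5000² + 833²) = 5069
|G(j5000)| = 6.63 / (5000 × 5069) = 2.6157e-07
20 log₁₀(2.6157e-07) = -131.65 dB
∠(j5000 + 65) = arctan(5000/65) = 89.26°
∠(j5000 + 833) = arctan(5000/833) = 80.54°
∠G(j5000) = − (89.26° + 80.54°) = -169.80°

|G| = -131.6 dB, ∠G = -169.8 deg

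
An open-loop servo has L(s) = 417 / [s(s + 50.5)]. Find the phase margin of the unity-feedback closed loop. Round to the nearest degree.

81°

Gain crossover: |L(jω)| = 1 at ω ≈ 8.15 rad/s.
∠L(j8.15) = −90° − arctan(8.15/50.5) ≈ -99.17°
PM = 180° + (-99.17°) = 80.83°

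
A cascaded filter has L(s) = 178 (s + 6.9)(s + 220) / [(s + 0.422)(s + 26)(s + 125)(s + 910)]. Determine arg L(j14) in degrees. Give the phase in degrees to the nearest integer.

-56°

∠(j14 + 6.9) = arctan(14/6.9) = 63.76°
∠(j14 + 220) = arctan(14/220) = 3.64°
∠(j14 + 0.422) = arctan(14/0.422) = 88.27°
∠(j14 + 26) = arctan(14/26) = 28.30°
∠(j14 + 125) = arctan(14/125) = 6.39°
∠(j14 + 910) = arctan(14/910) = 0.88°
∠L(j14) = 63.76° + 3.64° − (88.27° + 28.30° + 6.39° + 0.88°) = -56.44°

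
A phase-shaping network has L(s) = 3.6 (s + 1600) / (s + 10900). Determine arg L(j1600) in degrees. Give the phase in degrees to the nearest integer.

∠(j1600 + 1600) = arctan(1600/1600) = 45.00°
∠(j1600 + 10900) = arctan(1600/10900) = 8.35°
∠L(j1600) = 45.00° − 8.35° = 36.65°

37°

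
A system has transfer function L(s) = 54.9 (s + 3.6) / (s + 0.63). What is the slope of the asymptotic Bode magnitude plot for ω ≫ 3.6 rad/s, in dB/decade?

0 dB/decade

With 1 zero and 1 pole, the high-frequency asymptotic slope is 20 × (1 − 1) = 0 dB/decade.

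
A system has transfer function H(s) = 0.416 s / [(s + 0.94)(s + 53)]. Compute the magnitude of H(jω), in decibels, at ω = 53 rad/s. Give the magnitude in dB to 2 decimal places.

|j53| = 53
|j53 + 0.94| = √(53² + 0.94²) = 53.01
|j53 + 53| = √(53² + 53²) = 74.95
|H(j53)| = 0.416 × 53 / (53.01 × 74.95) = 0.0055492
20 log₁₀(0.0055492) = -45.115 dB

-45.12 dB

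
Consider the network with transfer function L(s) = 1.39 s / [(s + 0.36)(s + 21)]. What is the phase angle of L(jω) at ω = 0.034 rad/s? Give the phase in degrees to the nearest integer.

85°

∠(j0.034) = 90.00°
∠(j0.034 + 0.36) = arctan(0.034/0.36) = 5.40°
∠(j0.034 + 21) = arctan(0.034/21) = 0.09°
∠L(j0.034) = 90.00° − (5.40° + 0.09°) = 84.51°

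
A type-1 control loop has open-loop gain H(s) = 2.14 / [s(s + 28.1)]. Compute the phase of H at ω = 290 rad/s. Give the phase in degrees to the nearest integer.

-174°

∠(j290 + 28.1) = arctan(290/28.1) = 84.47°
∠(j290) = 90.00°
∠H(j290) = − (84.47° + 90.00°) = -174.47°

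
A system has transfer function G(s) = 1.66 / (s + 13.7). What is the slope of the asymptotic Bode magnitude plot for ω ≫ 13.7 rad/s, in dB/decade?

With 0 zeros and 1 pole, the high-frequency asymptotic slope is 20 × (0 − 1) = -20 dB/decade.

-20 dB/decade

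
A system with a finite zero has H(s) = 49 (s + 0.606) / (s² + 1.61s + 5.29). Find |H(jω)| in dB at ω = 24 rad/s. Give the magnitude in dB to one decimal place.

6.3 dB

|j24 + 0.606| = √(24² + 0.606²) = 24.01
|(j24)² + 1.61(j24) + 5.29| = |-570.71 + j38.64| = 572
|H(j24)| = 49 × 24.01 / 572 = 2.0565
20 log₁₀(2.0565) = 6.26 dB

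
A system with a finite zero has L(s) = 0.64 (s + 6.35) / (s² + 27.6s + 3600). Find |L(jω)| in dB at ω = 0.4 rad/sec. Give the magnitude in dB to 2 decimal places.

-58.93 dB

|j0.4 + 6.35| = √(0.4² + 6.35²) = 6.363
|(j0.4)² + 27.6(j0.4) + 3600| = |3599.8 + j11.04| = 3600
|L(j0.4)| = 0.64 × 6.363 / 3600 = 0.0011312
20 log₁₀(0.0011312) = -58.929 dB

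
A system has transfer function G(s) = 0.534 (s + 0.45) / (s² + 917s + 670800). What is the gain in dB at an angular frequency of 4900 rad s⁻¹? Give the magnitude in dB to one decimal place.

-79.2 dB

|j4900 + 0.45| = √(4900² + 0.45²) = 4900
|(j4900)² + 917(j4900) + 670800| = |-2.3339e+07 + j4.4933e+06| = 2.377e+07
|G(j4900)| = 0.534 × 4900 / 2.377e+07 = 0.00011009
20 log₁₀(0.00011009) = -79.17 dB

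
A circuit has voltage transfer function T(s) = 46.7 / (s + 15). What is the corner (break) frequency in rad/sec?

The single real pole at s = −15 gives a corner at ω = 15 rad/sec.

15 rad/sec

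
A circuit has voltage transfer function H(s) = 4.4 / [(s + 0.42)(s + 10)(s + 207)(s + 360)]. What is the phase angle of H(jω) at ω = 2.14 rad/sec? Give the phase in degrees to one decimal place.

-91.9 deg

∠(j2.14 + 0.42) = arctan(2.14/0.42) = 78.90°
∠(j2.14 + 10) = arctan(2.14/10) = 12.08°
∠(j2.14 + 207) = arctan(2.14/207) = 0.59°
∠(j2.14 + 360) = arctan(2.14/360) = 0.34°
∠H(j2.14) = − (78.90° + 12.08° + 0.59° + 0.34°) = -91.91°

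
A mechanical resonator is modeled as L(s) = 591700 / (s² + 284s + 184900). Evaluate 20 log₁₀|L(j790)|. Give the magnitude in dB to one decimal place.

1.6 dB

|(j790)² + 284(j790) + 184900| = |-4.392e+05 + j2.2436e+05| = 4.932e+05
|L(j790)| = 591700 / 4.932e+05 = 1.1997
20 log₁₀(1.1997) = 1.58 dB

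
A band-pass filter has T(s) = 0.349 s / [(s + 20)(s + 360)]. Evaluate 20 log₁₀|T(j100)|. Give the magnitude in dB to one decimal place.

|j100| = 100
|j100 + 20| = √(100² + 20²) = 102
|j100 + 360| = √(100² + 360²) = 373.6
|T(j100)| = 0.349 × 100 / (102 × 373.6) = 0.00091594
20 log₁₀(0.00091594) = -60.76 dB

-60.8 dB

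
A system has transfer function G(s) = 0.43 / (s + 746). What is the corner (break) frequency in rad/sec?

The single real pole at s = −746 gives a corner at ω = 746 rad/sec.

746 rad/sec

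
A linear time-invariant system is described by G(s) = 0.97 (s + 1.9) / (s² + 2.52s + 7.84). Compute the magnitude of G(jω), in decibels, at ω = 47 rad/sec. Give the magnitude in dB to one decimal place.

|j47 + 1.9| = √(47² + 1.9²) = 47.04
|(j47)² + 2.52(j47) + 7.84| = |-2201.2 + j118.44| = 2204
|G(j47)| = 0.97 × 47.04 / 2204 = 0.020699
20 log₁₀(0.020699) = -33.68 dB

-33.7 dB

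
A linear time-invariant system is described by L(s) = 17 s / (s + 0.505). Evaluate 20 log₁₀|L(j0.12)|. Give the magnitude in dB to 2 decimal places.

|j0.12| = 0.12
|j0.12 + 0.505| = √(0.12² + 0.505²) = 0.5191
|L(j0.12)| = 17 × 0.12 / 0.5191 = 3.9302
20 log₁₀(3.9302) = 11.888 dB

11.89 dB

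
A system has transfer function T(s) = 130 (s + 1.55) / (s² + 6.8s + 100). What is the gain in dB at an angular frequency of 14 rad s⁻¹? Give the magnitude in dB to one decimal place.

|j14 + 1.55| = √(14² + 1.55²) = 14.09
|(j14)² + 6.8(j14) + 100| = |-96 + j95.2| = 135.2
|T(j14)| = 130 × 14.09 / 135.2 = 13.544
20 log₁₀(13.544) = 22.63 dB

22.6 dB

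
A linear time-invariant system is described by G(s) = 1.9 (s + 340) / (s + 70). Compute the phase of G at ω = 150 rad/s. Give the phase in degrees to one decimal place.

∠(j150 + 340) = arctan(150/340) = 23.81°
∠(j150 + 70) = arctan(150/70) = 64.98°
∠G(j150) = 23.81° − 64.98° = -41.18°

-41.2°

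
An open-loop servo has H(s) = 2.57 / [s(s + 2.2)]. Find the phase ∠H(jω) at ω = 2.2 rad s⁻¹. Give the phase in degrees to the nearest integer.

-135 deg

∠(j2.2 + 2.2) = arctan(2.2/2.2) = 45.00°
∠(j2.2) = 90.00°
∠H(j2.2) = − (45.00° + 90.00°) = -135.00°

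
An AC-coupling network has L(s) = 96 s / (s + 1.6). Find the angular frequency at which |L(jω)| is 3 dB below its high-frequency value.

For a single-pole high-pass, the −3 dB point is at the pole: ω = 1.6 rad s⁻¹.

1.6 rad s⁻¹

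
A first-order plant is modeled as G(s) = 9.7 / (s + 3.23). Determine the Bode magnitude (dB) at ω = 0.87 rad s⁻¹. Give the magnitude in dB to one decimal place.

9.2 dB

|j0.87 + 3.23| = √(0.87² + 3.23²) = 3.345
|G(j0.87)| = 9.7 / 3.345 = 2.8998
20 log₁₀(2.8998) = 9.25 dB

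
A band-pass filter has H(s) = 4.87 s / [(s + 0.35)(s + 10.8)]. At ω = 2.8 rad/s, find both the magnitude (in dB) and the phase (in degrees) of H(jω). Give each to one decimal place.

|j2.8| = 2.8
|j2.8 + 0.35| = √(2.8² + 0.35²) = 2.822
|j2.8 + 10.8| = √(2.8² + 10.8²) = 11.16
|H(j2.8)| = 4.87 × 2.8 / (2.822 × 11.16) = 0.43312
20 log₁₀(0.43312) = -7.27 dB
∠(j2.8) = 90.00°
∠(j2.8 + 0.35) = arctan(2.8/0.35) = 82.87°
∠(j2.8 + 10.8) = arctan(2.8/10.8) = 14.53°
∠H(j2.8) = 90.00° − (82.87° + 14.53°) = -7.41°

|H| = -7.3 dB, ∠H = -7.4°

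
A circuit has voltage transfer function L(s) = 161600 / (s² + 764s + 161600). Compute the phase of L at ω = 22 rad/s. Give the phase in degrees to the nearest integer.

∠[(j22)² + 764(j22) + 161600] = ∠[1.6112e+05 + j16808] = 5.96°
∠L(j22) = −5.96° = -5.96°

-6°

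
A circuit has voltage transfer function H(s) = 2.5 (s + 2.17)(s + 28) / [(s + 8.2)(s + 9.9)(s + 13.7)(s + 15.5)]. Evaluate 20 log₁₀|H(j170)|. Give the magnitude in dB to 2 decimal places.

|j170 + 2.17| = √(170² + 2.17²) = 170
|j170 + 28| = √(170² + 28²) = 172.3
|j170 + 8.2| = √(170² + 8.2²) = 170.2
|j170 + 9.9| = √(170² + 9.9²) = 170.3
|j170 + 13.7| = √(170² + 13.7²) = 170.6
|j170 + 15.5| = √(170² + 15.5²) = 170.7
|H(j170)| = 2.5 × 170 × 172.3 / (170.2 × 170.3 × 170.6 × 170.7) = 8.6785e-05
20 log₁₀(8.6785e-05) = -81.231 dB

-81.23 dB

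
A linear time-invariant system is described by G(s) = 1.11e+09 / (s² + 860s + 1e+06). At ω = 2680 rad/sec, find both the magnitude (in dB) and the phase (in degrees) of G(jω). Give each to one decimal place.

|(j2680)² + 860(j2680) + 1e+06| = |-6.1824e+06 + j2.3048e+06| = 6.598e+06
|G(j2680)| = 1.11e+09 / 6.598e+06 = 168.23
20 log₁₀(168.23) = 44.52 dB
∠[(j2680)² + 860(j2680) + 1e+06] = ∠[-6.1824e+06 + j2.3048e+06] = 159.55°
∠G(j2680) = −159.55° = -159.55°

|G| = 44.5 dB, ∠G = -159.6°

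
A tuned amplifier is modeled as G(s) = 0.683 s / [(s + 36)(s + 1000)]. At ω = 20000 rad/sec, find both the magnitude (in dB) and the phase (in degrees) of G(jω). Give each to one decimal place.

|j20000| = 2e+04
|j20000 + 36| = √(20000² + 36²) = 2e+04
|j20000 + 1000| = √(20000² + 1000²) = 2.002e+04
|G(j20000)| = 0.683 × 2e+04 / (2e+04 × 2.002e+04) = 3.4107e-05
20 log₁₀(3.4107e-05) = -89.34 dB
∠(j20000) = 90.00°
∠(j20000 + 36) = arctan(20000/36) = 89.90°
∠(j20000 + 1000) = arctan(20000/1000) = 87.14°
∠G(j20000) = 90.00° − (89.90° + 87.14°) = -87.03°

|G| = -89.3 dB, ∠G = -87.0°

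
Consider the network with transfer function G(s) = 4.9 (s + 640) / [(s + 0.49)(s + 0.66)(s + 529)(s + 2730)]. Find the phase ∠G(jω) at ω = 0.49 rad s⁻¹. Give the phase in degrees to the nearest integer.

-82 deg

∠(j0.49 + 640) = arctan(0.49/640) = 0.04°
∠(j0.49 + 0.49) = arctan(0.49/0.49) = 45.00°
∠(j0.49 + 0.66) = arctan(0.49/0.66) = 36.59°
∠(j0.49 + 529) = arctan(0.49/529) = 0.05°
∠(j0.49 + 2730) = arctan(0.49/2730) = 0.01°
∠G(j0.49) = 0.04° − (45.00° + 36.59° + 0.05° + 0.01°) = -81.61°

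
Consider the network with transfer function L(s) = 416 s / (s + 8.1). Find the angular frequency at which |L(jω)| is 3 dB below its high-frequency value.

8.1 rad/sec

For a single-pole high-pass, the −3 dB point is at the pole: ω = 8.1 rad/sec.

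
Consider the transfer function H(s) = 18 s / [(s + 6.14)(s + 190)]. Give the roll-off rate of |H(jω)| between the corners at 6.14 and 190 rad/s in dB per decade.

0 dB/decade

In this band the factors already past their corner are: 1 differentiator zero, pole at 6.14; net slope = 0 dB/decade.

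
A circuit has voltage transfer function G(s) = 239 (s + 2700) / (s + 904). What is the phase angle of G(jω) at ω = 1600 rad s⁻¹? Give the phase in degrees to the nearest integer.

-30 deg

∠(j1600 + 2700) = arctan(1600/2700) = 30.65°
∠(j1600 + 904) = arctan(1600/904) = 60.53°
∠G(j1600) = 30.65° − 60.53° = -29.88°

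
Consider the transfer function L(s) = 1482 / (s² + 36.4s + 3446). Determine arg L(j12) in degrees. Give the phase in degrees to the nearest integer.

∠[(j12)² + 36.4(j12) + 3446] = ∠[3302 + j436.8] = 7.54°
∠L(j12) = −7.54° = -7.54°

-8°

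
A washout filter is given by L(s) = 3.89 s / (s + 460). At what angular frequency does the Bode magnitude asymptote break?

The single real pole at s = −460 gives a corner at ω = 460 rad/s.

460 rad/s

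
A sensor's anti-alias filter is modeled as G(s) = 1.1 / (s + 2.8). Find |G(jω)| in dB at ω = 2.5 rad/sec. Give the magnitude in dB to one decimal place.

-10.7 dB

|j2.5 + 2.8| = √(2.5² + 2.8²) = 3.754
|G(j2.5)| = 1.1 / 3.754 = 0.29305
20 log₁₀(0.29305) = -10.66 dB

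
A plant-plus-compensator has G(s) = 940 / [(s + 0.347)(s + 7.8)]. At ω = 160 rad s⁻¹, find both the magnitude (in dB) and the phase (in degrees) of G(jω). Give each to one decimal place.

|G| = -28.7 dB, ∠G = -177.1°

|j160 + 0.347| = √(160² + 0.347²) = 160
|j160 + 7.8| = √(160² + 7.8²) = 160.2
|G(j160)| = 940 / (160 × 160.2) = 0.036675
20 log₁₀(0.036675) = -28.71 dB
∠(j160 + 0.347) = arctan(160/0.347) = 89.88°
∠(j160 + 7.8) = arctan(160/7.8) = 87.21°
∠G(j160) = − (89.88° + 87.21°) = -177.08°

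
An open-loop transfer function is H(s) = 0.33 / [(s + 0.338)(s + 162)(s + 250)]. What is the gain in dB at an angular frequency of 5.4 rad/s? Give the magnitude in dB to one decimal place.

|j5.4 + 0.338| = √(5.4² + 0.338²) = 5.411
|j5.4 + 162| = √(5.4² + 162²) = 162.1
|j5.4 + 250| = √(5.4² + 250²) = 250.1
|H(j5.4)| = 0.33 / (5.411 × 162.1 × 250.1) = 1.5048e-06
20 log₁₀(1.5048e-06) = -116.45 dB

-116.5 dB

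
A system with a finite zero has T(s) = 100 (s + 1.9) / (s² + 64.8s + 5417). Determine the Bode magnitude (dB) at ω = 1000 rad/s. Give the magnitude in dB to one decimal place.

-20.0 dB

|j1000 + 1.9| = √(1000² + 1.9²) = 1000
|(j1000)² + 64.8(j1000) + 5417| = |-9.9458e+05 + j64800| = 9.967e+05
|T(j1000)| = 100 × 1000 / 9.967e+05 = 0.10033
20 log₁₀(0.10033) = -19.97 dB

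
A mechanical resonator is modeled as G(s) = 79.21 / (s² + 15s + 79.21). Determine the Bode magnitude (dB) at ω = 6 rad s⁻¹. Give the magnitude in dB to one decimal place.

-2.0 dB

|(j6)² + 15(j6) + 79.21| = |43.21 + j90| = 99.84
|G(j6)| = 79.21 / 99.84 = 0.79341
20 log₁₀(0.79341) = -2.01 dB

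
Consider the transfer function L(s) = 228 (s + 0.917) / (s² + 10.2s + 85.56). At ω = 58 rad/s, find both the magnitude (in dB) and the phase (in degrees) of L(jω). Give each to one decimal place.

|L| = 12.0 dB, ∠L = -80.7°

|j58 + 0.917| = √(58² + 0.917²) = 58.01
|(j58)² + 10.2(j58) + 85.56| = |-3278.4 + j591.6| = 3331
|L(j58)| = 228 × 58.01 / 3331 = 3.97
20 log₁₀(3.97) = 11.98 dB
∠(j58 + 0.917) = arctan(58/0.917) = 89.09°
∠[(j58)² + 10.2(j58) + 85.56] = ∠[-3278.4 + j591.6] = 169.77°
∠L(j58) = 89.09° − 169.77° = -80.68°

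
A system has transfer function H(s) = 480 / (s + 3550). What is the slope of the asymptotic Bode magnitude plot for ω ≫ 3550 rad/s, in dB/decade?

-20 dB/decade

With 0 zeros and 1 pole, the high-frequency asymptotic slope is 20 × (0 − 1) = -20 dB/decade.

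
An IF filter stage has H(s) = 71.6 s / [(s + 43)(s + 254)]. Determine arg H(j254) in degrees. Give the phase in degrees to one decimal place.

-35.4 deg

∠(j254) = 90.00°
∠(j254 + 43) = arctan(254/43) = 80.39°
∠(j254 + 254) = arctan(254/254) = 45.00°
∠H(j254) = 90.00° − (80.39° + 45.00°) = -35.39°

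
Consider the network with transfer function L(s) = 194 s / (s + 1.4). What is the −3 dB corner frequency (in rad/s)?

1.4 rad/s

For a single-pole high-pass, the −3 dB point is at the pole: ω = 1.4 rad/s.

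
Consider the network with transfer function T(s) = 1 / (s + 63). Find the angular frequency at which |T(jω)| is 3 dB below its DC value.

63 rad/s

For a single-pole low-pass, the −3 dB point is at the pole: ω = 63 rad/s.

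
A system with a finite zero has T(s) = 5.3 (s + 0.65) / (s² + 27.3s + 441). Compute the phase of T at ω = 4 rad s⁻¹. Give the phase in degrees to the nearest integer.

∠(j4 + 0.65) = arctan(4/0.65) = 80.77°
∠[(j4)² + 27.3(j4) + 441] = ∠[425 + j109.2] = 14.41°
∠T(j4) = 80.77° − 14.41° = 66.36°

66°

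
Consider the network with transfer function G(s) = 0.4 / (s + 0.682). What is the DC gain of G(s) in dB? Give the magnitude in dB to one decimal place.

-4.6 dB

G(0) = 0.4 / 0.682 = 0.58651
20 log₁₀(0.58651) = -4.63 dB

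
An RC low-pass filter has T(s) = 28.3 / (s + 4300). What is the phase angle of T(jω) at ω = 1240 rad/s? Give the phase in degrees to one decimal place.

-16.1°

∠(j1240 + 4300) = arctan(1240/4300) = 16.09°
∠T(j1240) = −16.09° = -16.09°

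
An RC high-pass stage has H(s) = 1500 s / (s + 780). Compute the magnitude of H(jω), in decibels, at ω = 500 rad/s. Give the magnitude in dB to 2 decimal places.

58.16 dB

|j500| = 500
|j500 + 780| = √(500² + 780²) = 926.5
|H(j500)| = 1500 × 500 / 926.5 = 809.5
20 log₁₀(809.5) = 58.164 dB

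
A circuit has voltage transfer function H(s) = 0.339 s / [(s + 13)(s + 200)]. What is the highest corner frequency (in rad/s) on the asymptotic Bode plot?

Break frequencies occur at each pole and zero magnitude: 13 rad/s, 200 rad/s.
The highest is 200 rad/s.

200 rad/s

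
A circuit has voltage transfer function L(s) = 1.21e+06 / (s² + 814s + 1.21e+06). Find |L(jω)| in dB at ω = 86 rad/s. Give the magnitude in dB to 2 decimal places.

|(j86)² + 814(j86) + 1.21e+06| = |1.2026e+06 + j70004| = 1.205e+06
|L(j86)| = 1.21e+06 / 1.205e+06 = 1.0044
20 log₁₀(1.0044) = 0.039 dB

0.04 dB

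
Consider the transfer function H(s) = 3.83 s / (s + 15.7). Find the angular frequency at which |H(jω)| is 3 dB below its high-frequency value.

15.7 rad/s

For a single-pole high-pass, the −3 dB point is at the pole: ω = 15.7 rad/s.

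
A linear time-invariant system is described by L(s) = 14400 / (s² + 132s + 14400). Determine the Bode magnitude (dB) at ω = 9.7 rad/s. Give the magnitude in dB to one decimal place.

|(j9.7)² + 132(j9.7) + 14400| = |14306 + j1280.4| = 1.436e+04
|L(j9.7)| = 14400 / 1.436e+04 = 1.0026
20 log₁₀(1.0026) = 0.02 dB

0.0 dB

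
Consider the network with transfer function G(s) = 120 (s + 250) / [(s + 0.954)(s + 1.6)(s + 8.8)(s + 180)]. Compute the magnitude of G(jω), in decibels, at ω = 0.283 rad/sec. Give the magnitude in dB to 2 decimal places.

|j0.283 + 250| = √(0.283² + 250²) = 250
|j0.283 + 0.954| = √(0.283² + 0.954²) = 0.9951
|j0.283 + 1.6| = √(0.283² + 1.6²) = 1.625
|j0.283 + 8.8| = √(0.283² + 8.8²) = 8.805
|j0.283 + 180| = √(0.283² + 180²) = 180
|G(j0.283)| = 120 × 250 / (0.9951 × 1.625 × 8.805 × 180) = 11.708
20 log₁₀(11.708) = 21.369 dB

21.37 dB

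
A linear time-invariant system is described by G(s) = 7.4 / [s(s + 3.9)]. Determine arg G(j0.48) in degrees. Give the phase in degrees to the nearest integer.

-97°

∠(j0.48 + 3.9) = arctan(0.48/3.9) = 7.02°
∠(j0.48) = 90.00°
∠G(j0.48) = − (7.02° + 90.00°) = -97.02°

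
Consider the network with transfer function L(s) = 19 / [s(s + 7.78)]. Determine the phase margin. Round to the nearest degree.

73°

Gain crossover: |L(jω)| = 1 at ω ≈ 2.34 rad/sec.
∠L(j2.34) = −90° − arctan(2.34/7.78) ≈ -106.73°
PM = 180° + (-106.73°) = 73.27°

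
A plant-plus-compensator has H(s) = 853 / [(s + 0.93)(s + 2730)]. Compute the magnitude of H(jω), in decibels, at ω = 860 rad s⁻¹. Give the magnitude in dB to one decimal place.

|j860 + 0.93| = √(860² + 0.93²) = 860
|j860 + 2730| = √(860² + 2730²) = 2862
|H(j860)| = 853 / (860 × 2862) = 0.00034653
20 log₁₀(0.00034653) = -69.21 dB

-69.2 dB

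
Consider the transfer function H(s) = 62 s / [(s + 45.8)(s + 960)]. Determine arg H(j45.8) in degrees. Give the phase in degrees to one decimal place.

∠(j45.8) = 90.00°
∠(j45.8 + 45.8) = arctan(45.8/45.8) = 45.00°
∠(j45.8 + 960) = arctan(45.8/960) = 2.73°
∠H(j45.8) = 90.00° − (45.00° + 2.73°) = 42.27°

42.3°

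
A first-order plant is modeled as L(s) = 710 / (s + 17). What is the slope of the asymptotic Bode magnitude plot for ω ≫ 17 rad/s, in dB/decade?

-20 dB/decade

With 0 zeros and 1 pole, the high-frequency asymptotic slope is 20 × (0 − 1) = -20 dB/decade.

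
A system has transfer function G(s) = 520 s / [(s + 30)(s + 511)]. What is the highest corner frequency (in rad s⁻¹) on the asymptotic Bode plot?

511 rad s⁻¹

Break frequencies occur at each pole and zero magnitude: 30 rad s⁻¹, 511 rad s⁻¹.
The highest is 511 rad s⁻¹.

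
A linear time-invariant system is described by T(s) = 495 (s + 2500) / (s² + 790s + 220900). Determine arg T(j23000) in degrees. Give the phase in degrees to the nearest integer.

∠(j23000 + 2500) = arctan(23000/2500) = 83.80°
∠[(j23000)² + 790(j23000) + 220900] = ∠[-5.2878e+08 + j1.817e+07] = 178.03°
∠T(j23000) = 83.80° − 178.03° = -94.24°

-94°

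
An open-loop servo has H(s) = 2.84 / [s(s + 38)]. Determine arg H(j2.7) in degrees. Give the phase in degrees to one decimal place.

-94.1°

∠(j2.7 + 38) = arctan(2.7/38) = 4.06°
∠(j2.7) = 90.00°
∠H(j2.7) = − (4.06° + 90.00°) = -94.06°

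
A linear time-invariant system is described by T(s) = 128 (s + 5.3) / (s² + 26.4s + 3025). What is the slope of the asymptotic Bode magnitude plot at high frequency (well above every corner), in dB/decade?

With 1 zero and 2 poles, the high-frequency asymptotic slope is 20 × (1 − 2) = -20 dB/decade.

-20 dB/decade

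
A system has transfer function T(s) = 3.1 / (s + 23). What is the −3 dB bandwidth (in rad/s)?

For a single-pole low-pass, the −3 dB point is at the pole: ω = 23 rad/s.

23 rad/s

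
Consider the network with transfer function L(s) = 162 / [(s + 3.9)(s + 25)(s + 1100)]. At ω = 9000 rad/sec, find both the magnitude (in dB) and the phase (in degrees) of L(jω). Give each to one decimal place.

|j9000 + 3.9| = √(9000² + 3.9²) = 9000
|j9000 + 25| = √(9000² + 25²) = 9000
|j9000 + 1100| = √(9000² + 1100²) = 9067
|L(j9000)| = 162 / (9000 × 9000 × 9067) = 2.2058e-10
20 log₁₀(2.2058e-10) = -193.13 dB
∠(j9000 + 3.9) = arctan(9000/3.9) = 89.98°
∠(j9000 + 25) = arctan(9000/25) = 89.84°
∠(j9000 + 1100) = arctan(9000/1100) = 83.03°
∠L(j9000) = − (89.98° + 89.84° + 83.03°) = -262.85°

|L| = -193.1 dB, ∠L = -262.8 deg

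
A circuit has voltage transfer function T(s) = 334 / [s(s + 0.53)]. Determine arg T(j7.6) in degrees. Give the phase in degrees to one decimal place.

∠(j7.6 + 0.53) = arctan(7.6/0.53) = 86.01°
∠(j7.6) = 90.00°
∠T(j7.6) = − (86.01° + 90.00°) = -176.01°

-176.0°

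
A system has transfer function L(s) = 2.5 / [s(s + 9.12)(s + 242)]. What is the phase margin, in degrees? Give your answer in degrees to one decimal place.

90.0°

Gain crossover: |L(jω)| = 1 at ω ≈ 0.00113 rad s⁻¹.
∠L(j0.00113) = −90° − arctan(0.00113/9.12) − arctan(0.00113/242) ≈ -90.01°
PM = 180° + (-90.01°) = 89.99°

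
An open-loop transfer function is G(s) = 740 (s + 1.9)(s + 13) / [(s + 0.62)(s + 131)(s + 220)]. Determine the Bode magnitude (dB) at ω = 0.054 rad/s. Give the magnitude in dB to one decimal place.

0.2 dB

|j0.054 + 1.9| = √(0.054² + 1.9²) = 1.901
|j0.054 + 13| = √(0.054² + 13²) = 13
|j0.054 + 0.62| = √(0.054² + 0.62²) = 0.6223
|j0.054 + 131| = √(0.054² + 131²) = 131
|j0.054 + 220| = √(0.054² + 220²) = 220
|G(j0.054)| = 740 × 1.901 × 13 / (0.6223 × 131 × 220) = 1.0195
20 log₁₀(1.0195) = 0.17 dB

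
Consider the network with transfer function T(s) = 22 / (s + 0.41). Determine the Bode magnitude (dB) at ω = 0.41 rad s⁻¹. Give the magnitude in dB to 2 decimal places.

31.58 dB

|j0.41 + 0.41| = √(0.41² + 0.41²) = 0.5798
|T(j0.41)| = 22 / 0.5798 = 37.942
20 log₁₀(37.942) = 31.582 dB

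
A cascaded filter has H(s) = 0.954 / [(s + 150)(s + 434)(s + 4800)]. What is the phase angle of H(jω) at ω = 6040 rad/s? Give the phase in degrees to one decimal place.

∠(j6040 + 150) = arctan(6040/150) = 88.58°
∠(j6040 + 434) = arctan(6040/434) = 85.89°
∠(j6040 + 4800) = arctan(6040/4800) = 51.53°
∠H(j6040) = − (88.58° + 85.89° + 51.53°) = -225.99°

-226.0 deg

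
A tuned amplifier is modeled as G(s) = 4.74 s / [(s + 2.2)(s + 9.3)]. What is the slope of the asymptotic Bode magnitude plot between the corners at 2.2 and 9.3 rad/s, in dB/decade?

In this band the factors already past their corner are: 1 differentiator zero, pole at 2.2; net slope = 0 dB/decade.

0 dB/decade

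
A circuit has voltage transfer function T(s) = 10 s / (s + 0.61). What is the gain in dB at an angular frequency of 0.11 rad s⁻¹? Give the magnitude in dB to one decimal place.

|j0.11| = 0.11
|j0.11 + 0.61| = √(0.11² + 0.61²) = 0.6198
|T(j0.11)| = 10 × 0.11 / 0.6198 = 1.7747
20 log₁₀(1.7747) = 4.98 dB

5.0 dB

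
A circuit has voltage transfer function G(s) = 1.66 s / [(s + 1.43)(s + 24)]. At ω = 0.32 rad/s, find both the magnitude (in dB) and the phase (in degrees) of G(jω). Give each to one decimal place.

|G| = -36.4 dB, ∠G = 76.6 deg

|j0.32| = 0.32
|j0.32 + 1.43| = √(0.32² + 1.43²) = 1.465
|j0.32 + 24| = √(0.32² + 24²) = 24
|G(j0.32)| = 1.66 × 0.32 / (1.465 × 24) = 0.015103
20 log₁₀(0.015103) = -36.42 dB
∠(j0.32) = 90.00°
∠(j0.32 + 1.43) = arctan(0.32/1.43) = 12.61°
∠(j0.32 + 24) = arctan(0.32/24) = 0.76°
∠G(j0.32) = 90.00° − (12.61° + 0.76°) = 76.62°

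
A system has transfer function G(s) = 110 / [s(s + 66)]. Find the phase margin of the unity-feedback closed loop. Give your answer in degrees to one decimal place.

88.6°

Gain crossover: |G(jω)| = 1 at ω ≈ 1.67 rad/s.
∠G(j1.67) = −90° − arctan(1.67/66) ≈ -91.45°
PM = 180° + (-91.45°) = 88.55°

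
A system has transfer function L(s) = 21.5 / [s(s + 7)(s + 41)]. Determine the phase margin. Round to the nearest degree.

Gain crossover: |L(jω)| = 1 at ω ≈ 0.0749 rad/s.
∠L(j0.0749) = −90° − arctan(0.0749/7) − arctan(0.0749/41) ≈ -90.72°
PM = 180° + (-90.72°) = 89.28°

89°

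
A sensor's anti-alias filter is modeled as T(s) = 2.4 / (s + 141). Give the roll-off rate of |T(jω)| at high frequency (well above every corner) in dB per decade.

With 0 zeros and 1 pole, the high-frequency asymptotic slope is 20 × (0 − 1) = -20 dB/decade.

-20 dB/decade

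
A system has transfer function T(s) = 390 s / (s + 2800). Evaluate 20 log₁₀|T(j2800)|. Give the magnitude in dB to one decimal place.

|j2800| = 2800
|j2800 + 2800| = √(2800² + 2800²) = 3960
|T(j2800)| = 390 × 2800 / 3960 = 275.77
20 log₁₀(275.77) = 48.81 dB

48.8 dB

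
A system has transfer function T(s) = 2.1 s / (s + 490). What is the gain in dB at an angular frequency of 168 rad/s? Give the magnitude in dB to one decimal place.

-3.3 dB

|j168| = 168
|j168 + 490| = √(168² + 490²) = 518
|T(j168)| = 2.1 × 168 / 518 = 0.68108
20 log₁₀(0.68108) = -3.34 dB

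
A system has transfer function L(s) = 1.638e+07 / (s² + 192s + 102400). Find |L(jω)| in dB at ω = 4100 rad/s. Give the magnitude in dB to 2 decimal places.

|(j4100)² + 192(j4100) + 102400| = |-1.6708e+07 + j7.872e+05| = 1.673e+07
|L(j4100)| = 1.638e+07 / 1.673e+07 = 0.97931
20 log₁₀(0.97931) = -0.182 dB

-0.18 dB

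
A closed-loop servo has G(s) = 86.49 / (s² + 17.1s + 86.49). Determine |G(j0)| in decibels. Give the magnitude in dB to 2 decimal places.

G(0) = 86.49 / 86.49 = 1
20 log₁₀(1) = 0.000 dB

0.00 dB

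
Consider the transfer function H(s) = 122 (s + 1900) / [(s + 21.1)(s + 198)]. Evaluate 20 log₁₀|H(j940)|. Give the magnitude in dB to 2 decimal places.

|j940 + 1900| = √(940² + 1900²) = 2120
|j940 + 21.1| = √(940² + 21.1²) = 940.2
|j940 + 198| = √(940² + 198²) = 960.6
|H(j940)| = 122 × 2120 / (940.2 × 960.6) = 0.28633
20 log₁₀(0.28633) = -10.863 dB

-10.86 dB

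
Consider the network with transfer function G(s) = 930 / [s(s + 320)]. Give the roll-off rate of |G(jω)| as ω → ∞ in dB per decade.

With 0 zeros and 2 poles, the high-frequency asymptotic slope is 20 × (0 − 2) = -40 dB/decade.

-40 dB/decade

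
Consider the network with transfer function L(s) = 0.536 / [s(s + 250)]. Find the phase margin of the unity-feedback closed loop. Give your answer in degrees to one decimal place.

Gain crossover: |L(jω)| = 1 at ω ≈ 0.00214 rad/sec.
∠L(j0.00214) = −90° − arctan(0.00214/250) ≈ -90.00°
PM = 180° + (-90.00°) = 90.00°

90.0°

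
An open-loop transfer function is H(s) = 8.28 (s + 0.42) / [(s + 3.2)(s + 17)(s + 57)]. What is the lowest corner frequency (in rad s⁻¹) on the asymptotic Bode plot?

Break frequencies occur at each pole and zero magnitude: 0.42 rad s⁻¹, 3.2 rad s⁻¹, 17 rad s⁻¹, 57 rad s⁻¹.
The lowest is 0.42 rad s⁻¹.

0.42 rad s⁻¹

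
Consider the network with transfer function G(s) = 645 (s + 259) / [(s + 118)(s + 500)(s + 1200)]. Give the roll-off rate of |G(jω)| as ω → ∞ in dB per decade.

With 1 zero and 3 poles, the high-frequency asymptotic slope is 20 × (1 − 3) = -40 dB/decade.

-40 dB/decade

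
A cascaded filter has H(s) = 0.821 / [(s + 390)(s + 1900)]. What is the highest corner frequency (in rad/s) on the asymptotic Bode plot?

Break frequencies occur at each pole and zero magnitude: 390 rad/s, 1900 rad/s.
The highest is 1900 rad/s.

1900 rad/s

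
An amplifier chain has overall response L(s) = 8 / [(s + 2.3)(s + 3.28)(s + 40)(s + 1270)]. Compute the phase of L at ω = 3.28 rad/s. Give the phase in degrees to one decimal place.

∠(j3.28 + 2.3) = arctan(3.28/2.3) = 54.96°
∠(j3.28 + 3.28) = arctan(3.28/3.28) = 45.00°
∠(j3.28 + 40) = arctan(3.28/40) = 4.69°
∠(j3.28 + 1270) = arctan(3.28/1270) = 0.15°
∠L(j3.28) = − (54.96° + 45.00° + 4.69° + 0.15°) = -104.80°

-104.8°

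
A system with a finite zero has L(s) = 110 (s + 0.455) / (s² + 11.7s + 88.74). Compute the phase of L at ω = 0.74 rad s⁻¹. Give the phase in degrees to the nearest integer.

∠(j0.74 + 0.455) = arctan(0.74/0.455) = 58.41°
∠[(j0.74)² + 11.7(j0.74) + 88.74] = ∠[88.192 + j8.658] = 5.61°
∠L(j0.74) = 58.41° − 5.61° = 52.81°

53°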